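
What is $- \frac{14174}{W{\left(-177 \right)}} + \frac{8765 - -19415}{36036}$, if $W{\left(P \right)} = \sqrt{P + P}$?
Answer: $\frac{7045}{9009} + \frac{7087 i \sqrt{354}}{177} \approx 0.782 + 753.34 i$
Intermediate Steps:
$W{\left(P \right)} = \sqrt{2} \sqrt{P}$ ($W{\left(P \right)} = \sqrt{2 P} = \sqrt{2} \sqrt{P}$)
$- \frac{14174}{W{\left(-177 \right)}} + \frac{8765 - -19415}{36036} = - \frac{14174}{\sqrt{2} \sqrt{-177}} + \frac{8765 - -19415}{36036} = - \frac{14174}{\sqrt{2} i \sqrt{177}} + \left(8765 + 19415\right) \frac{1}{36036} = - \frac{14174}{i \sqrt{354}} + 28180 \cdot \frac{1}{36036} = - 14174 \left(- \frac{i \sqrt{354}}{354}\right) + \frac{7045}{9009} = \frac{7087 i \sqrt{354}}{177} + \frac{7045}{9009} = \frac{7045}{9009} + \frac{7087 i \sqrt{354}}{177}$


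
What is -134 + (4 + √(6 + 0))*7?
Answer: -106 + 7*√6 ≈ -88.854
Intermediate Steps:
-134 + (4 + √(6 + 0))*7 = -134 + (4 + √6)*7 = -134 + (28 + 7*√6) = -106 + 7*√6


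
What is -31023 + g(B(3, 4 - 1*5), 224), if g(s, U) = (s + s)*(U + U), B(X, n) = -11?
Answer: -40879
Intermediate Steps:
g(s, U) = 4*U*s (g(s, U) = (2*s)*(2*U) = 4*U*s)
-31023 + g(B(3, 4 - 1*5), 224) = -31023 + 4*224*(-11) = -31023 - 9856 = -40879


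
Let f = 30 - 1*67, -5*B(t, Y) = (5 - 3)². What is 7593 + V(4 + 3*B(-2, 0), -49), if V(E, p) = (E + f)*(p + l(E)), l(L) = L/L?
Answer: 46461/5 ≈ 9292.2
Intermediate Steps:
l(L) = 1
B(t, Y) = -⅘ (B(t, Y) = -(5 - 3)²/5 = -⅕*2² = -⅕*4 = -⅘)
f = -37 (f = 30 - 67 = -37)
V(E, p) = (1 + p)*(-37 + E) (V(E, p) = (E - 37)*(p + 1) = (-37 + E)*(1 + p) = (1 + p)*(-37 + E))
7593 + V(4 + 3*B(-2, 0), -49) = 7593 + (-37 + (4 + 3*(-⅘)) - 37*(-49) + (4 + 3*(-⅘))*(-49)) = 7593 + (-37 + (4 - 12/5) + 1813 + (4 - 12/5)*(-49)) = 7593 + (-37 + 8/5 + 1813 + (8/5)*(-49)) = 7593 + (-37 + 8/5 + 1813 - 392/5) = 7593 + 8496/5 = 46461/5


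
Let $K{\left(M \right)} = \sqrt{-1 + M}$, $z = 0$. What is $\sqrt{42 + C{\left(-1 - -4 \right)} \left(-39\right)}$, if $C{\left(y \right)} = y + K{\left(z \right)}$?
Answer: $\sqrt{-75 - 39 i} \approx 2.1833 - 8.9312 i$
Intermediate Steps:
$C{\left(y \right)} = i + y$ ($C{\left(y \right)} = y + \sqrt{-1 + 0} = y + \sqrt{-1} = y + i = i + y$)
$\sqrt{42 + C{\left(-1 - -4 \right)} \left(-39\right)} = \sqrt{42 + \left(i - -3\right) \left(-39\right)} = \sqrt{42 + \left(i + \left(-1 + 4\right)\right) \left(-39\right)} = \sqrt{42 + \left(i + 3\right) \left(-39\right)} = \sqrt{42 + \left(3 + i\right) \left(-39\right)} = \sqrt{42 - \left(117 + 39 i\right)} = \sqrt{-75 - 39 i}$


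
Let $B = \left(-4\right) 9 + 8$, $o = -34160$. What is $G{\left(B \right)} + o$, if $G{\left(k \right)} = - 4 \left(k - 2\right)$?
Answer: $-34040$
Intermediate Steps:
$B = -28$ ($B = -36 + 8 = -28$)
$G{\left(k \right)} = 8 - 4 k$ ($G{\left(k \right)} = - 4 \left(-2 + k\right) = 8 - 4 k$)
$G{\left(B \right)} + o = \left(8 - -112\right) - 34160 = \left(8 + 112\right) - 34160 = 120 - 34160 = -34040$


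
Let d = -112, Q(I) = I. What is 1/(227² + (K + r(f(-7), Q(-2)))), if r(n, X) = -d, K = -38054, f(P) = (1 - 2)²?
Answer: 1/13587 ≈ 7.3600e-5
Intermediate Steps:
f(P) = 1 (f(P) = (-1)² = 1)
r(n, X) = 112 (r(n, X) = -1*(-112) = 112)
1/(227² + (K + r(f(-7), Q(-2)))) = 1/(227² + (-38054 + 112)) = 1/(51529 - 37942) = 1/13587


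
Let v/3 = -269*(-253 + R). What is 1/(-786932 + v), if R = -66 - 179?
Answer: -1/385046 ≈ -2.5971e-6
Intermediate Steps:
R = -245
v = 401886 (v = 3*(-269*(-253 - 245)) = 3*(-269*(-498)) = 3*133962 = 401886)
1/(-786932 + v) = 1/(-786932 + 401886) = 1/(-385046) = -1/385046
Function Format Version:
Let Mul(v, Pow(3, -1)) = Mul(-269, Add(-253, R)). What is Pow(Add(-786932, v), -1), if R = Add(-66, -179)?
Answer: Rational(-1, 385046) ≈ -2.5971e-6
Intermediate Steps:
R = -245
v = 401886 (v = Mul(3, Mul(-269, Add(-253, -245))) = Mul(3, Mul(-269, -498)) = Mul(3, 133962) = 401886)
Pow(Add(-786932, v), -1) = Pow(Add(-786932, 401886), -1) = Pow(-385046, -1) = Rational(-1, 385046)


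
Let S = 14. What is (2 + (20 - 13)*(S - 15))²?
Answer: 25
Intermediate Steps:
(2 + (20 - 13)*(S - 15))² = (2 + (20 - 13)*(14 - 15))² = (2 + 7*(-1))² = (2 - 7)² = (-5)² = 25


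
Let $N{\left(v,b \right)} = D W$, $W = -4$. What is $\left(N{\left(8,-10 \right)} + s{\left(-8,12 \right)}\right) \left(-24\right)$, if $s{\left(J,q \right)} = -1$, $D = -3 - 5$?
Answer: $-744$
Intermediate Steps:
$D = -8$
$N{\left(v,b \right)} = 32$ ($N{\left(v,b \right)} = \left(-8\right) \left(-4\right) = 32$)
$\left(N{\left(8,-10 \right)} + s{\left(-8,12 \right)}\right) \left(-24\right) = \left(32 - 1\right) \left(-24\right) = 31 \left(-24\right) = -744$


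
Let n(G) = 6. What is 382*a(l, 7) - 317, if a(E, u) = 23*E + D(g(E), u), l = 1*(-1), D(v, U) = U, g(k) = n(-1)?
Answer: -6429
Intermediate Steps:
g(k) = 6
l = -1
a(E, u) = u + 23*E (a(E, u) = 23*E + u = u + 23*E)
382*a(l, 7) - 317 = 382*(7 + 23*(-1)) - 317 = 382*(7 - 23) - 317 = 382*(-16) - 317 = -6112 - 317 = -6429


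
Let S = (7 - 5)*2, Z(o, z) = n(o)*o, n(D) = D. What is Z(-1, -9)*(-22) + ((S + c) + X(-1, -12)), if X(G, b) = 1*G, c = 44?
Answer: 25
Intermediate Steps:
Z(o, z) = o² (Z(o, z) = o*o = o²)
S = 4 (S = 2*2 = 4)
X(G, b) = G
Z(-1, -9)*(-22) + ((S + c) + X(-1, -12)) = (-1)²*(-22) + ((4 + 44) - 1) = 1*(-22) + (48 - 1) = -22 + 47 = 25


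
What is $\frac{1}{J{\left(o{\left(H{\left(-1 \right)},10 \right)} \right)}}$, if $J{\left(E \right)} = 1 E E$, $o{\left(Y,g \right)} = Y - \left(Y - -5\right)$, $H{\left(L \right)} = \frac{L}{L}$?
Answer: $\frac{1}{25} \approx 0.04$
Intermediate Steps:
$H{\left(L \right)} = 1$
$o{\left(Y,g \right)} = -5$ ($o{\left(Y,g \right)} = Y - \left(Y + 5\right) = Y - \left(5 + Y\right) = -5$)
$J{\left(E \right)} = E^{2}$ ($J{\left(E \right)} = E E = E^{2}$)
$\frac{1}{J{\left(o{\left(H{\left(-1 \right)},10 \right)} \right)}} = \frac{1}{\left(-5\right)^{2}} = \frac{1}{25}$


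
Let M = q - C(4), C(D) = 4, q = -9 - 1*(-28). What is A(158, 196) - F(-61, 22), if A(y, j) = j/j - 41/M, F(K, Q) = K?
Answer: 889/15 ≈ 59.267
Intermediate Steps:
q = 19 (q = -9 + 28 = 19)
M = 15 (M = 19 - 1*4 = 19 - 4 = 15)
A(y, j) = -26/15 (A(y, j) = j/j - 41/15 = 1 - 41*1/15 = 1 - 41/15 = -26/15)
A(158, 196) - F(-61, 22) = -26/15 - 1*(-61) = -26/15 + 61 = 889/15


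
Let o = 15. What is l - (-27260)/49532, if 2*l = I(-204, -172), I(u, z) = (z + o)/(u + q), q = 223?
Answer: -58109/16226 ≈ -3.5812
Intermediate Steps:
I(u, z) = (15 + z)/(223 + u) (I(u, z) = (z + 15)/(u + 223) = (15 + z)/(223 + u))
l = -157/38 (l = ((15 - 172)/(223 - 204))/2 = (-157/19)/2 = ((1/19)*(-157))/2 = (1/2)*(-157/19) = -157/38 ≈ -4.1316)
l - (-27260)/49532 = -157/38 - (-27260)/49532 = -157/38 - 1*(-235/427) = -157/38 + 235/427 = -58109/16226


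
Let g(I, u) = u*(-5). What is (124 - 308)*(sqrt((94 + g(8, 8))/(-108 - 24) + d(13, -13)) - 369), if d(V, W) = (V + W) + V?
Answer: 67896 - 92*sqrt(6094)/11 ≈ 67243.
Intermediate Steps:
d(V, W) = W + 2*V
g(I, u) = -5*u
(124 - 308)*(sqrt((94 + g(8, 8))/(-108 - 24) + d(13, -13)) - 369) = (124 - 308)*(sqrt((94 - 5*8)/(-108 - 24) + (-13 + 2*13)) - 369) = -184*(sqrt((94 - 40)/(-132) + (-13 + 26)) - 369) = -184*(sqrt(54*(-1/132) + 13) - 369) = -184*(sqrt(-9/22 + 13) - 369) = -184*(sqrt(277/22) - 369) = -184*(sqrt(6094)/22 - 369) = -184*(-369 + sqrt(6094)/22) = 67896 - 92*sqrt(6094)/11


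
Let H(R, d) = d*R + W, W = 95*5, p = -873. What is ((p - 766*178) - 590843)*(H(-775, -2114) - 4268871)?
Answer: 1914841810944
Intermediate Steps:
W = 475
H(R, d) = 475 + R*d (H(R, d) = d*R + 475 = R*d + 475 = 475 + R*d)
((p - 766*178) - 590843)*(H(-775, -2114) - 4268871) = ((-873 - 766*178) - 590843)*((475 - 775*(-2114)) - 4268871) = ((-873 - 136348) - 590843)*((475 + 1638350) - 4268871) = (-137221 - 590843)*(1638825 - 4268871) = -728064*(-2630046) = 1914841810944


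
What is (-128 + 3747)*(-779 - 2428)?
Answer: -11606133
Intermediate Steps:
(-128 + 3747)*(-779 - 2428) = 3619*(-3207) = -11606133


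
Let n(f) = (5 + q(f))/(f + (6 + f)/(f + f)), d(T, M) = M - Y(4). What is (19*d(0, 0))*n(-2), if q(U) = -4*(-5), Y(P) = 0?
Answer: 0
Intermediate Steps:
q(U) = 20
d(T, M) = M (d(T, M) = M - 1*0 = M + 0 = M)
n(f) = 25/(f + (6 + f)/(2*f)) (n(f) = (5 + 20)/(f + (6 + f)/(f + f)) = 25/(f + (6 + f)/((2*f))) = 25/(f + (6 + f)*(1/(2*f))) = 25/(f + (6 + f)/(2*f)))
(19*d(0, 0))*n(-2) = (19*0)*(50*(-2)/(6 - 2 + 2*(-2)**2)) = 0*(50*(-2)/(6 - 2 + 2*4)) = 0*(50*(-2)/(6 - 2 + 8)) = 0*(50*(-2)/12) = 0*(50*(-2)*(1/12)) = 0*(-25/3) = 0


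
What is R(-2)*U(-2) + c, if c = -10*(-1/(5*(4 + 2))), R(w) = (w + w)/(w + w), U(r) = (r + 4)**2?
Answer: 13/3 ≈ 4.3333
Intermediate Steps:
U(r) = (4 + r)**2
R(w) = 1 (R(w) = (2*w)/((2*w)) = (2*w)*(1/(2*w)) = 1)
c = 1/3 (c = -10/(6*(-5)) = -10/(-30) = -10*(-1/30) = 1/3 ≈ 0.33333)
R(-2)*U(-2) + c = 1*(4 - 2)**2 + 1/3 = 1*2**2 + 1/3 = 1*4 + 1/3 = 4 + 1/3 = 13/3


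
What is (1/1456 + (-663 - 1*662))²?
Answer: 3721808781601/2119936 ≈ 1.7556e+6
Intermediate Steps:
(1/1456 + (-663 - 1*662))² = (1/1456 + (-663 - 662))² = (1/1456 - 1325)² = (-1929199/1456)² = 3721808781601/2119936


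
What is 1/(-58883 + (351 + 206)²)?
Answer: 1/251366 ≈ 3.9783e-6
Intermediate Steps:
1/(-58883 + (351 + 206)²) = 1/(-58883 + 557²) = 1/(-58883 + 310249) = 1/251366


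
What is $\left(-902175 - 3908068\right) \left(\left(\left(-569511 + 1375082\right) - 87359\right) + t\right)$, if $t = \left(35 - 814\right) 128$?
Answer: $-2975135295500$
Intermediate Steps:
$t = -99712$ ($t = \left(-779\right) 128 = -99712$)
$\left(-902175 - 3908068\right) \left(\left(\left(-569511 + 1375082\right) - 87359\right) + t\right) = \left(-902175 - 3908068\right) \left(\left(\left(-569511 + 1375082\right) - 87359\right) - 99712\right) = - 4810243 \left(\left(805571 - 87359\right) - 99712\right) = - 4810243 \left(718212 - 99712\right) = \left(-4810243\right) 618500 = -2975135295500$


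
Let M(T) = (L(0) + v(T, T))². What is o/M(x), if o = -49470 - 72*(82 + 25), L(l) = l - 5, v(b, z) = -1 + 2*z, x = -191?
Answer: -28587/75272 ≈ -0.37978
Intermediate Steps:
L(l) = -5 + l
M(T) = (-6 + 2*T)² (M(T) = ((-5 + 0) + (-1 + 2*T))² = (-5 + (-1 + 2*T))² = (-6 + 2*T)²)
o = -57174 (o = -49470 - 72*107 = -49470 - 7704 = -57174)
o/M(x) = -57174*1/(4*(-3 - 191)²) = -57174/(4*(-194)²) = -57174/(4*37636) = -57174/150544 = -57174*1/150544 = -28587/75272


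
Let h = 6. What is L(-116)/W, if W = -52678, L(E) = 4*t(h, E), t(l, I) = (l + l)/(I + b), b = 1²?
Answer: 24/3028985 ≈ 7.9234e-6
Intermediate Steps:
b = 1
t(l, I) = 2*l/(1 + I) (t(l, I) = (l + l)/(I + 1) = (2*l)/(1 + I) = 2*l/(1 + I))
L(E) = 48/(1 + E) (L(E) = 4*(2*6/(1 + E)) = 4*(12/(1 + E)) = 48/(1 + E))
L(-116)/W = (48/(1 - 116))/(-52678) = (48/(-115))*(-1/52678) = (48*(-1/115))*(-1/52678) = -48/115*(-1/52678) = 24/3028985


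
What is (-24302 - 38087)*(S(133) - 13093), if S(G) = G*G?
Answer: -286739844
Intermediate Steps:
S(G) = G²
(-24302 - 38087)*(S(133) - 13093) = (-24302 - 38087)*(133² - 13093) = -62389*(17689 - 13093) = -62389*4596 = -286739844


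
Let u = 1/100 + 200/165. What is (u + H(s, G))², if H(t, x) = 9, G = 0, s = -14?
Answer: 1137915289/10890000 ≈ 104.49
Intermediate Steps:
u = 4033/3300 (u = 1*(1/100) + 200*(1/165) = 1/100 + 40/33 = 4033/3300 ≈ 1.2221)
(u + H(s, G))² = (4033/3300 + 9)² = (33733/3300)² = 1137915289/10890000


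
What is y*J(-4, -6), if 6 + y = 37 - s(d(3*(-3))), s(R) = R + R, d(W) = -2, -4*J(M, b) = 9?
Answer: -315/4 ≈ -78.750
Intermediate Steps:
J(M, b) = -9/4 (J(M, b) = -¼*9 = -9/4)
s(R) = 2*R
y = 35 (y = -6 + (37 - 2*(-2)) = -6 + (37 - 1*(-4)) = -6 + (37 + 4) = -6 + 41 = 35)
y*J(-4, -6) = 35*(-9/4) = -315/4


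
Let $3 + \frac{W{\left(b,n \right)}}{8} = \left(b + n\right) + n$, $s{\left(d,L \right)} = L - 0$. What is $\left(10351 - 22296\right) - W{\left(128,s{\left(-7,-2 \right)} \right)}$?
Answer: $-12913$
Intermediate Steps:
$s{\left(d,L \right)} = L$ ($s{\left(d,L \right)} = L + 0 = L$)
$W{\left(b,n \right)} = -24 + 8 b + 16 n$ ($W{\left(b,n \right)} = -24 + 8 \left(\left(b + n\right) + n\right) = -24 + 8 \left(b + 2 n\right) = -24 + \left(8 b + 16 n\right) = -24 + 8 b + 16 n$)
$\left(10351 - 22296\right) - W{\left(128,s{\left(-7,-2 \right)} \right)} = \left(10351 - 22296\right) - \left(-24 + 8 \cdot 128 + 16 \left(-2\right)\right) = \left(10351 - 22296\right) - \left(-24 + 1024 - 32\right) = -11945 - 968 = -12913$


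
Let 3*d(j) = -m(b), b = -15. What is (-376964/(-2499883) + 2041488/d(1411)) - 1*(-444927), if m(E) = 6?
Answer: -1439474752447/2499883 ≈ -5.7582e+5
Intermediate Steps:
d(j) = -2 (d(j) = (-1*6)/3 = (1/3)*(-6) = -2)
(-376964/(-2499883) + 2041488/d(1411)) - 1*(-444927) = (-376964/(-2499883) + 2041488/(-2)) - 1*(-444927) = (-376964*(-1/2499883) + 2041488*(-1/2)) + 444927 = (376964/2499883 - 1020744) + 444927 = -2551740195988/2499883 + 444927 = -1439474752447/2499883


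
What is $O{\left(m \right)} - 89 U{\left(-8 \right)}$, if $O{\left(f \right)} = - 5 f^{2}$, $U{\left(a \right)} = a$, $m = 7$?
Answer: $467$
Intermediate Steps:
$O{\left(m \right)} - 89 U{\left(-8 \right)} = - 5 \cdot 7^{2} - -712 = \left(-5\right) 49 + 712 = -245 + 712 = 467$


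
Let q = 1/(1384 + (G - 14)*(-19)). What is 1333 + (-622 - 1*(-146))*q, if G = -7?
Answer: 2376263/1783 ≈ 1332.7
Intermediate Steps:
q = 1/1783 (q = 1/(1384 + (-7 - 14)*(-19)) = 1/(1384 - 21*(-19)) = 1/(1384 + 399) = 1/1783 ≈ 0.00056085)
1333 + (-622 - 1*(-146))*q = 1333 + (-622 - 1*(-146))*(1/1783) = 1333 + (-622 + 146)*(1/1783) = 1333 - 476*1/1783 = 1333 - 476/1783 = 2376263/1783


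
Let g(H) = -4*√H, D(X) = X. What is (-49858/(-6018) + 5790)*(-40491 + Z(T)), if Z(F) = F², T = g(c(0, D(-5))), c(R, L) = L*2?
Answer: -12021009871/51 ≈ -2.3571e+8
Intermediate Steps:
c(R, L) = 2*L
T = -4*I*√10 ≈ -12.649*I
(-49858/(-6018) + 5790)*(-40491 + Z(T)) = (-49858/(-6018) + 5790)*(-40491 + (-4*I*√10)²) = (-49858*(-1/6018) + 5790)*(-40491 - 160) = (24929/3009 + 5790)*(-40651) = (17447039/3009)*(-40651) = -12021009871/51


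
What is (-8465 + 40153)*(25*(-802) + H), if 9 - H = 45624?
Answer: -2080792520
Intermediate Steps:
H = -45615 (H = 9 - 1*45624 = 9 - 45624 = -45615)
(-8465 + 40153)*(25*(-802) + H) = (-8465 + 40153)*(25*(-802) - 45615) = 31688*(-20050 - 45615) = 31688*(-65665) = -2080792520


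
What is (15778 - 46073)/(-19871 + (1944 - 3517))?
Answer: 30295/21444 ≈ 1.4128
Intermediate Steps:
(15778 - 46073)/(-19871 + (1944 - 3517)) = -30295/(-19871 - 1573) = -30295/(-21444) = -30295*(-1/21444) = 30295/21444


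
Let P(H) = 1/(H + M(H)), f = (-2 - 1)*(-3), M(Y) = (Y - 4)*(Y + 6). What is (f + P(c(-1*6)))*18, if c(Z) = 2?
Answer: 1125/7 ≈ 160.71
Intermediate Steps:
M(Y) = (-4 + Y)*(6 + Y)
f = 9 (f = -3*(-3) = 9)
P(H) = 1/(-24 + H² + 3*H) (P(H) = 1/(H + (-24 + H² + 2*H)) = 1/(-24 + H² + 3*H))
(f + P(c(-1*6)))*18 = (9 + 1/(-24 + 2² + 3*2))*18 = (9 + 1/(-24 + 4 + 6))*18 = (9 + 1/(-14))*18 = (9 - 1/14)*18 = (125/14)*18 = 1125/7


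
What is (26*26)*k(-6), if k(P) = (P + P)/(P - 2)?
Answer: 1014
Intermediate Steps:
k(P) = 2*P/(-2 + P) (k(P) = (2*P)/(-2 + P) = 2*P/(-2 + P))
(26*26)*k(-6) = (26*26)*(2*(-6)/(-2 - 6)) = 676*(2*(-6)/(-8)) = 676*(2*(-6)*(-1/8)) = 676*(3/2) = 1014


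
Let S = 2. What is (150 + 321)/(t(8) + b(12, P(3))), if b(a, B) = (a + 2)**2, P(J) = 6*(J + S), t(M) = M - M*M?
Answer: 471/140 ≈ 3.3643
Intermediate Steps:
t(M) = M - M**2
P(J) = 12 + 6*J (P(J) = 6*(J + 2) = 6*(2 + J) = 12 + 6*J)
b(a, B) = (2 + a)**2
(150 + 321)/(t(8) + b(12, P(3))) = (150 + 321)/(8*(1 - 1*8) + (2 + 12)**2) = 471/(8*(1 - 8) + 14**2) = 471/(8*(-7) + 196) = 471/(-56 + 196) = 471/140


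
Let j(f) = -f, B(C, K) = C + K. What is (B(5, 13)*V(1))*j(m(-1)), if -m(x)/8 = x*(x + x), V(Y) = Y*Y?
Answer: 288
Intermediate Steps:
V(Y) = Y²
m(x) = -16*x² (m(x) = -8*x*(x + x) = -8*x*2*x = -16*x²)
(B(5, 13)*V(1))*j(m(-1)) = ((5 + 13)*1²)*(-(-16)*(-1)²) = (18*1)*(-(-16)) = 18*(-1*(-16)) = 18*16 = 288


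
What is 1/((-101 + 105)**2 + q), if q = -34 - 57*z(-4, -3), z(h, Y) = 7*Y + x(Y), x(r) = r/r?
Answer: 1/1122 ≈ 0.00089127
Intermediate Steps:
x(r) = 1
z(h, Y) = 1 + 7*Y (z(h, Y) = 7*Y + 1 = 1 + 7*Y)
q = 1106 (q = -34 - 57*(1 + 7*(-3)) = -34 - 57*(1 - 21) = -34 - 57*(-20) = -34 + 1140 = 1106)
1/((-101 + 105)**2 + q) = 1/((-101 + 105)**2 + 1106) = 1/(4**2 + 1106) = 1/(16 + 1106) = 1/1122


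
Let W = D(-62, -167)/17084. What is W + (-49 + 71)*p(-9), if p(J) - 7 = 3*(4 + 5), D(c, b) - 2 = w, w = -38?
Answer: 3194699/4271 ≈ 748.00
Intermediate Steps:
D(c, b) = -36 (D(c, b) = 2 - 38 = -36)
p(J) = 34 (p(J) = 7 + 3*(4 + 5) = 7 + 3*9 = 7 + 27 = 34)
W = -9/4271 (W = -36/17084 = -36*1/17084 = -9/4271 ≈ -0.0021072)
W + (-49 + 71)*p(-9) = -9/4271 + (-49 + 71)*34 = -9/4271 + 22*34 = -9/4271 + 748 = 3194699/4271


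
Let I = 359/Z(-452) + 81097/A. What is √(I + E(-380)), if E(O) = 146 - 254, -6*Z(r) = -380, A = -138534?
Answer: 428*I*√24327609405/6580365 ≈ 10.145*I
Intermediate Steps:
Z(r) = 190/3 (Z(r) = -⅙*(-380) = 190/3)
E(O) = -108
I = 33448172/6580365 (I = 359/(190/3) + 81097/(-138534) = 359*(3/190) + 81097*(-1/138534) = 1077/190 - 81097/138534 = 33448172/6580365 ≈ 5.0830)
√(I + E(-380)) = √(33448172/6580365 - 108) = √(-677231248/6580365) = 428*I*√24327609405/6580365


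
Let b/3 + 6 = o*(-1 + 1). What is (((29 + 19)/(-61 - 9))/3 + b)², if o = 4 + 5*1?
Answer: 407044/1225 ≈ 332.28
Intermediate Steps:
o = 9 (o = 4 + 5 = 9)
b = -18 (b = -18 + 3*(9*(-1 + 1)) = -18 + 3*(9*0) = -18 + 3*0 = -18 + 0 = -18)
(((29 + 19)/(-61 - 9))/3 + b)² = (((29 + 19)/(-61 - 9))/3 - 18)² = ((48/(-70))*(⅓) - 18)² = ((48*(-1/70))*(⅓) - 18)² = (-24/35*⅓ - 18)² = (-8/35 - 18)² = (-638/35)² = 407044/1225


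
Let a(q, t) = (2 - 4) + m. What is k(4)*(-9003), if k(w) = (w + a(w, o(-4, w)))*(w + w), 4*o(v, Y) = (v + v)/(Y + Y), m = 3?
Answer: -360120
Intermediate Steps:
o(v, Y) = v/(4*Y) (o(v, Y) = ((v + v)/(Y + Y))/4 = ((2*v)/((2*Y)))/4 = ((2*v)*(1/(2*Y)))/4 = (v/Y)/4 = v/(4*Y))
a(q, t) = 1 (a(q, t) = (2 - 4) + 3 = -2 + 3 = 1)
k(w) = 2*w*(1 + w) (k(w) = (w + 1)*(w + w) = (1 + w)*(2*w) = 2*w*(1 + w))
k(4)*(-9003) = (2*4*(1 + 4))*(-9003) = (2*4*5)*(-9003) = 40*(-9003) = -360120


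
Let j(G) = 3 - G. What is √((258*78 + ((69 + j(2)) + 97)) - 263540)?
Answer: I*√243249 ≈ 493.2*I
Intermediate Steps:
√((258*78 + ((69 + j(2)) + 97)) - 263540) = √((258*78 + ((69 + (3 - 1*2)) + 97)) - 263540) = √((20124 + ((69 + (3 - 2)) + 97)) - 263540) = √((20124 + ((69 + 1) + 97)) - 263540) = √((20124 + (70 + 97)) - 263540) = √((20124 + 167) - 263540) = √(20291 - 263540) = √(-243249) = I*√243249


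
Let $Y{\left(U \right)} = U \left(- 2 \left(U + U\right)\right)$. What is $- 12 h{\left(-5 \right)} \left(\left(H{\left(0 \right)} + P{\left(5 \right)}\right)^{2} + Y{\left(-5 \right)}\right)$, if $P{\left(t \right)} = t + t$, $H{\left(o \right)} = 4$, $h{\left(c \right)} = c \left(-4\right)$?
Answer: $-23040$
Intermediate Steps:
$h{\left(c \right)} = - 4 c$
$P{\left(t \right)} = 2 t$
$Y{\left(U \right)} = - 4 U^{2}$ ($Y{\left(U \right)} = U \left(- 2 \cdot 2 U\right) = U \left(- 4 U\right) = - 4 U^{2}$)
$- 12 h{\left(-5 \right)} \left(\left(H{\left(0 \right)} + P{\left(5 \right)}\right)^{2} + Y{\left(-5 \right)}\right) = - 12 \left(\left(-4\right) \left(-5\right)\right) \left(\left(4 + 2 \cdot 5\right)^{2} - 4 \left(-5\right)^{2}\right) = \left(-12\right) 20 \left(\left(4 + 10\right)^{2} - 100\right) = - 240 \left(14^{2} - 100\right) = - 240 \left(196 - 100\right) = \left(-240\right) 96 = -23040$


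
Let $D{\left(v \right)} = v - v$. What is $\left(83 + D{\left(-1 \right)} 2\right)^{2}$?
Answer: $6889$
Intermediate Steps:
$D{\left(v \right)} = 0$
$\left(83 + D{\left(-1 \right)} 2\right)^{2} = \left(83 + 0 \cdot 2\right)^{2} = \left(83 + 0\right)^{2} = 83^{2} = 6889$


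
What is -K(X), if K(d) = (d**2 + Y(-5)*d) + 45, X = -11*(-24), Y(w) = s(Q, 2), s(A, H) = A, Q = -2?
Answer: -69213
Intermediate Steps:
Y(w) = -2
X = 264
K(d) = 45 + d**2 - 2*d (K(d) = (d**2 - 2*d) + 45 = 45 + d**2 - 2*d)
-K(X) = -(45 + 264**2 - 2*264) = -(45 + 69696 - 528) = -1*69213 = -69213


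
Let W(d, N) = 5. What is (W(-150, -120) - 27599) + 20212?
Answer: -7382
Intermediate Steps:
(W(-150, -120) - 27599) + 20212 = (5 - 27599) + 20212 = -27594 + 20212 = -7382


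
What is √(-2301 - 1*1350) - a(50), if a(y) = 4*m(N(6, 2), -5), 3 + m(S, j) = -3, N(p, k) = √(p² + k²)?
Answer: 24 + I*√3651 ≈ 24.0 + 60.424*I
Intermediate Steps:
N(p, k) = √(k² + p²)
m(S, j) = -6 (m(S, j) = -3 - 3 = -6)
a(y) = -24 (a(y) = 4*(-6) = -24)
√(-2301 - 1*1350) - a(50) = √(-2301 - 1*1350) - 1*(-24) = √(-2301 - 1350) + 24 = √(-3651) + 24 = I*√3651 + 24 = 24 + I*√3651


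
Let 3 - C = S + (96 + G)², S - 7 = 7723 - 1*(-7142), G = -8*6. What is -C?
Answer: 17173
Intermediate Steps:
G = -48
S = 14872 (S = 7 + (7723 - 1*(-7142)) = 7 + (7723 + 7142) = 7 + 14865 = 14872)
C = -17173 (C = 3 - (14872 + (96 - 48)²) = 3 - (14872 + 48²) = 3 - (14872 + 2304) = 3 - 1*17176 = 3 - 17176 = -17173)
-C = -1*(-17173) = 17173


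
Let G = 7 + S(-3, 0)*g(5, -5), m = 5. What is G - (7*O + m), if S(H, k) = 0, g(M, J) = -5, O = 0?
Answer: 2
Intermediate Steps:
G = 7 (G = 7 + 0*(-5) = 7 + 0 = 7)
G - (7*O + m) = 7 - (7*0 + 5) = 7 - (0 + 5) = 7 - 1*5 = 7 - 5 = 2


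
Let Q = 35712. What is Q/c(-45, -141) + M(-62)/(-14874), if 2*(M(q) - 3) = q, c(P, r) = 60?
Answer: 22132582/37185 ≈ 595.20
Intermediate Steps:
M(q) = 3 + q/2
Q/c(-45, -141) + M(-62)/(-14874) = 35712/60 + (3 + (½)*(-62))/(-14874) = 35712*(1/60) + (3 - 31)*(-1/14874) = 2976/5 - 28*(-1/14874) = 2976/5 + 14/7437 = 22132582/37185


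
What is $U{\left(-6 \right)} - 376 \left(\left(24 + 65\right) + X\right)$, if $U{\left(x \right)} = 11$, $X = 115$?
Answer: $-76693$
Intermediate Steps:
$U{\left(-6 \right)} - 376 \left(\left(24 + 65\right) + X\right) = 11 - 376 \left(\left(24 + 65\right) + 115\right) = 11 - 376 \left(89 + 115\right) = 11 - 76704 = -76693$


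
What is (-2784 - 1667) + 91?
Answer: -4360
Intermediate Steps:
(-2784 - 1667) + 91 = -4451 + 91 = -4360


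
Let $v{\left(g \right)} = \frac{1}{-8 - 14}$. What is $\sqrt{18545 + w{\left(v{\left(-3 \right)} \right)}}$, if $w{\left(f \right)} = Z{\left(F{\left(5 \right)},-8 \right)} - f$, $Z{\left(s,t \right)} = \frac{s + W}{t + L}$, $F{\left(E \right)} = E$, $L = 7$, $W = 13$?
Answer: $\frac{\sqrt{8967090}}{22} \approx 136.11$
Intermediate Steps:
$Z{\left(s,t \right)} = \frac{13 + s}{7 + t}$ ($Z{\left(s,t \right)} = \frac{s + 13}{t + 7} = \frac{13 + s}{7 + t}$)
$v{\left(g \right)} = - \frac{1}{22}$ ($v{\left(g \right)} = \frac{1}{-22} = - \frac{1}{22}$)
$w{\left(f \right)} = -18 - f$ ($w{\left(f \right)} = \frac{13 + 5}{7 - 8} - f = \frac{1}{-1} \cdot 18 - f = \left(-1\right) 18 - f = -18 - f$)
$\sqrt{18545 + w{\left(v{\left(-3 \right)} \right)}} = \sqrt{18545 - \frac{395}{22}} = \sqrt{\frac{407595}{22}} = \frac{\sqrt{8967090}}{22}$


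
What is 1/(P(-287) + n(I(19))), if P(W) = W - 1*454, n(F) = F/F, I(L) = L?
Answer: -1/740 ≈ -0.0013514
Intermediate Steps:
n(F) = 1
P(W) = -454 + W (P(W) = W - 454 = -454 + W)
1/(P(-287) + n(I(19))) = 1/((-454 - 287) + 1) = 1/(-741 + 1) = 1/(-740) = -1/740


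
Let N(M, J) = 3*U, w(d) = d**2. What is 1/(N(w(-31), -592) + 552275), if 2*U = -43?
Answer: 2/1104421 ≈ 1.8109e-6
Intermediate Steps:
U = -43/2 (U = (1/2)*(-43) = -43/2 ≈ -21.500)
N(M, J) = -129/2 (N(M, J) = 3*(-43/2) = -129/2)
1/(N(w(-31), -592) + 552275) = 1/(-129/2 + 552275) = 1/(1104421/2) = 2/1104421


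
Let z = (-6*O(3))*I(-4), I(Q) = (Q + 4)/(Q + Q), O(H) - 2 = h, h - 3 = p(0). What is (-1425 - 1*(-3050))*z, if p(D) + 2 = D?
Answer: 0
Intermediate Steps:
p(D) = -2 + D
h = 1 (h = 3 + (-2 + 0) = 3 - 2 = 1)
O(H) = 3 (O(H) = 2 + 1 = 3)
I(Q) = (4 + Q)/(2*Q) (I(Q) = (4 + Q)/((2*Q)) = (4 + Q)*(1/(2*Q)) = (4 + Q)/(2*Q))
z = 0 (z = (-6*3)*((½)*(4 - 4)/(-4)) = -9*(-1)*0/4 = -18*0 = 0)
(-1425 - 1*(-3050))*z = (-1425 - 1*(-3050))*0 = (-1425 + 3050)*0 = 1625*0 = 0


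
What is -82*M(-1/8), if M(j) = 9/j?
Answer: 5904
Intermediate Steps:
-82*M(-1/8) = -738/((-1/8)) = -738/((-1*1/8)) = -738/(-1/8) = -738*(-8) = -82*(-72) = 5904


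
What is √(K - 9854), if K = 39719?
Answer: √29865 ≈ 172.81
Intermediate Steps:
√(K - 9854) = √(39719 - 9854) = √29865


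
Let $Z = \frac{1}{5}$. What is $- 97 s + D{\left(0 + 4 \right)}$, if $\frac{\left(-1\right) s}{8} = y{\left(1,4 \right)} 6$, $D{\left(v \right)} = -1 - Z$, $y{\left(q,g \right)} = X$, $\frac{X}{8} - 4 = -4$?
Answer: $- \frac{6}{5} \approx -1.2$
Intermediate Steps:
$Z = \frac{1}{5} \approx 0.2$
$X = 0$ ($X = 32 + 8 \left(-4\right) = 32 - 32 = 0$)
$y{\left(q,g \right)} = 0$
$D{\left(v \right)} = - \frac{6}{5}$ ($D{\left(v \right)} = -1 - \frac{1}{5} = - \frac{6}{5}$)
$s = 0$ ($s = - 8 \cdot 0 \cdot 6 = \left(-8\right) 0 = 0$)
$- 97 s + D{\left(0 + 4 \right)} = \left(-97\right) 0 - \frac{6}{5} = 0 - \frac{6}{5} = - \frac{6}{5}$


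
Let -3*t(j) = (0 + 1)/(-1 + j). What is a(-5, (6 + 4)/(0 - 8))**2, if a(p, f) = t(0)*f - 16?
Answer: 38809/144 ≈ 269.51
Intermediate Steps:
t(j) = -1/(3*(-1 + j)) (t(j) = -(0 + 1)/(3*(-1 + j)) = -1/(3*(-1 + j)))
a(p, f) = -16 + f/3 (a(p, f) = (-1/(-3 + 3*0))*f - 16 = (-1/(-3 + 0))*f - 16 = (-1/(-3))*f - 16 = (-1*(-1/3))*f - 16 = f/3 - 16 = -16 + f/3)
a(-5, (6 + 4)/(0 - 8))**2 = (-16 + ((6 + 4)/(0 - 8))/3)**2 = (-16 + (10/(-8))/3)**2 = (-16 + (10*(-1/8))/3)**2 = (-16 + (1/3)*(-5/4))**2 = (-16 - 5/12)**2 = (-197/12)**2 = 38809/144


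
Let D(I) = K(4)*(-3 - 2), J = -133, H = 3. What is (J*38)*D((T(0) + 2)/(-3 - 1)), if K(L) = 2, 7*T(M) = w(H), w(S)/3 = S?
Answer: 50540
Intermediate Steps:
w(S) = 3*S
T(M) = 9/7 (T(M) = (3*3)/7 = (1/7)*9 = 9/7)
D(I) = -10 (D(I) = 2*(-3 - 2) = 2*(-5) = -10)
(J*38)*D((T(0) + 2)/(-3 - 1)) = -133*38*(-10) = -5054*(-10) = 50540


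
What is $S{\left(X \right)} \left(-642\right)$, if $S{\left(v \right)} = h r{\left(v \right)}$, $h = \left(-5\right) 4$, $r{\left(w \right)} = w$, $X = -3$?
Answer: $-38520$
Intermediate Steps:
$h = -20$
$S{\left(v \right)} = - 20 v$
$S{\left(X \right)} \left(-642\right) = \left(-20\right) \left(-3\right) \left(-642\right) = 60 \left(-642\right) = -38520$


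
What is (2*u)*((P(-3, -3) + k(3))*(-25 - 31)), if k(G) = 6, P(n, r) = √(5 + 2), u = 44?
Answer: -29568 - 4928*√7 ≈ -42606.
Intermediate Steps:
P(n, r) = √7
(2*u)*((P(-3, -3) + k(3))*(-25 - 31)) = (2*44)*((√7 + 6)*(-25 - 31)) = 88*((6 + √7)*(-56)) = 88*(-336 - 56*√7) = -29568 - 4928*√7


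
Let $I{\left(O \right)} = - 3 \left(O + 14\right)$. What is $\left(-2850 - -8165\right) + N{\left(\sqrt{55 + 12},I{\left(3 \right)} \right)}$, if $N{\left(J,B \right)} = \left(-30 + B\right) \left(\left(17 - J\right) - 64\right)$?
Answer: $9122 + 81 \sqrt{67} \approx 9785.0$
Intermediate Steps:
$I{\left(O \right)} = -42 - 3 O$ ($I{\left(O \right)} = - 3 \left(14 + O\right) = -42 - 3 O$)
$N{\left(J,B \right)} = \left(-47 - J\right) \left(-30 + B\right)$ ($N{\left(J,B \right)} = \left(-30 + B\right) \left(-47 - J\right) = \left(-47 - J\right) \left(-30 + B\right)$)
$\left(-2850 - -8165\right) + N{\left(\sqrt{55 + 12},I{\left(3 \right)} \right)} = \left(-2850 - -8165\right) + \left(1410 - 47 \left(-42 - 9\right) + 30 \sqrt{55 + 12} - \left(-42 - 9\right) \sqrt{55 + 12}\right) = \left(-2850 + 8165\right) - \left(-1410 - 30 \sqrt{67} + 47 \left(-42 - 9\right) + \left(-42 - 9\right) \sqrt{67}\right) = 5315 + \left(1410 - -2397 + 30 \sqrt{67} - - 51 \sqrt{67}\right) = 5315 + \left(1410 + 2397 + 30 \sqrt{67} + 51 \sqrt{67}\right) = 5315 + \left(3807 + 81 \sqrt{67}\right) = 9122 + 81 \sqrt{67}$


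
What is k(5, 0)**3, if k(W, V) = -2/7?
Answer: -8/343 ≈ -0.023324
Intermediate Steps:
k(W, V) = -2/7 (k(W, V) = -2*1/7 = -2/7)
k(5, 0)**3 = (-2/7)**3 = -8/343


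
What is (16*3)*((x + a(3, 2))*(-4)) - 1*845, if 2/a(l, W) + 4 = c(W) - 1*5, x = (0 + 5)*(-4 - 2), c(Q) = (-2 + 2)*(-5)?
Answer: 14873/3 ≈ 4957.7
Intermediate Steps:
c(Q) = 0 (c(Q) = 0*(-5) = 0)
x = -30 (x = 5*(-6) = -30)
a(l, W) = -2/9 (a(l, W) = 2/(-4 + (0 - 1*5)) = 2/(-4 + (0 - 5)) = 2/(-4 - 5) = 2/(-9) = 2*(-⅑) = -2/9)
(16*3)*((x + a(3, 2))*(-4)) - 1*845 = (16*3)*((-30 - 2/9)*(-4)) - 1*845 = 48*(-272/9*(-4)) - 845 = 48*(1088/9) - 845 = 17408/3 - 845 = 14873/3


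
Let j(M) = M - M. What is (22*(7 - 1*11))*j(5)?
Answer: 0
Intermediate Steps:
j(M) = 0
(22*(7 - 1*11))*j(5) = (22*(7 - 1*11))*0 = (22*(7 - 11))*0 = (22*(-4))*0 = -88*0 = 0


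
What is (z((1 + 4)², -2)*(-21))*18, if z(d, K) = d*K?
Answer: 18900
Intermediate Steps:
z(d, K) = K*d
(z((1 + 4)², -2)*(-21))*18 = (-2*(1 + 4)²*(-21))*18 = (-2*5²*(-21))*18 = (-2*25*(-21))*18 = -50*(-21)*18 = 1050*18 = 18900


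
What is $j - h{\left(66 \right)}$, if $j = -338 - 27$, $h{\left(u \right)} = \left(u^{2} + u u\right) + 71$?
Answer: $-9148$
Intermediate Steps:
$h{\left(u \right)} = 71 + 2 u^{2}$ ($h{\left(u \right)} = \left(u^{2} + u^{2}\right) + 71 = 2 u^{2} + 71 = 71 + 2 u^{2}$)
$j = -365$ ($j = -338 - 27 = -365$)
$j - h{\left(66 \right)} = -365 - \left(71 + 2 \cdot 66^{2}\right) = -365 - \left(71 + 2 \cdot 4356\right) = -365 - \left(71 + 8712\right) = -365 - 8783 = -9148$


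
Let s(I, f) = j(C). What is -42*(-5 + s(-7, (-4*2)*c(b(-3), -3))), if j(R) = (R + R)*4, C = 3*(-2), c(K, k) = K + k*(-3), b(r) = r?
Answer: 2226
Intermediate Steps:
c(K, k) = K - 3*k
C = -6
j(R) = 8*R (j(R) = (2*R)*4 = 8*R)
s(I, f) = -48 (s(I, f) = 8*(-6) = -48)
-42*(-5 + s(-7, (-4*2)*c(b(-3), -3))) = -42*(-5 - 48) = -42*(-53) = 2226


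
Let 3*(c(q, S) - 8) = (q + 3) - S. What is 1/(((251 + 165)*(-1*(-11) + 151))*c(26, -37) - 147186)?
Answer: 1/1874574 ≈ 5.3345e-7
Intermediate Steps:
c(q, S) = 9 - S/3 + q/3 (c(q, S) = 8 + ((q + 3) - S)/3 = 8 + ((3 + q) - S)/3 = 8 + (3 + q - S)/3 = 8 + (1 - S/3 + q/3) = 9 - S/3 + q/3)
1/(((251 + 165)*(-1*(-11) + 151))*c(26, -37) - 147186) = 1/(((251 + 165)*(-1*(-11) + 151))*(9 - ⅓*(-37) + (⅓)*26) - 147186) = 1/((416*(11 + 151))*(9 + 37/3 + 26/3) - 147186) = 1/((416*162)*30 - 147186) = 1/(67392*30 - 147186) = 1/(2021760 - 147186) = 1/1874574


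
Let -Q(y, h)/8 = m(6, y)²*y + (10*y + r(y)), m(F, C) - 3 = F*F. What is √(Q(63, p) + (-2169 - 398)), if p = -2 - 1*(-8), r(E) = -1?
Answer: I*√774183 ≈ 879.88*I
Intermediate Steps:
m(F, C) = 3 + F² (m(F, C) = 3 + F*F = 3 + F²)
p = 6 (p = -2 + 8 = 6)
Q(y, h) = 8 - 12248*y (Q(y, h) = -8*((3 + 6²)²*y + (10*y - 1)) = -8*((3 + 36)²*y + (-1 + 10*y)) = -8*(39²*y + (-1 + 10*y)) = -8*(1521*y + (-1 + 10*y)) = -8*(-1 + 1531*y) = 8 - 12248*y)
√(Q(63, p) + (-2169 - 398)) = √((8 - 12248*63) + (-2169 - 398)) = √((8 - 771624) - 2567) = √(-771616 - 2567) = √(-774183) = I*√774183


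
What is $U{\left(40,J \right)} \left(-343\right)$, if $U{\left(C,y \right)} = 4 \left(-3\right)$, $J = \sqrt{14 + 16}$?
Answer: $4116$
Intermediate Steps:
$J = \sqrt{30} \approx 5.4772$
$U{\left(C,y \right)} = -12$
$U{\left(40,J \right)} \left(-343\right) = \left(-12\right) \left(-343\right) = 4116$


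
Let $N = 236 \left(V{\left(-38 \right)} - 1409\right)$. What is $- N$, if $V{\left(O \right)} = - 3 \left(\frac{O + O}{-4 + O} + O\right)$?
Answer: $\frac{2148308}{7} \approx 3.069 \cdot 10^{5}$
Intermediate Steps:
$V{\left(O \right)} = - 3 O - \frac{6 O}{-4 + O}$ ($V{\left(O \right)} = - 3 \left(\frac{2 O}{-4 + O} + O\right) = - 3 \left(O + \frac{2 O}{-4 + O}\right) = - 3 O - \frac{6 O}{-4 + O}$)
$N = - \frac{2148308}{7}$ ($N = 236 \left(3 \left(-38\right) \frac{1}{-4 - 38} \left(2 - -38\right) - 1409\right) = 236 \left(3 \left(-38\right) \frac{1}{-42} \left(2 + 38\right) - 1409\right) = 236 \left(3 \left(-38\right) \left(- \frac{1}{42}\right) 40 - 1409\right) = 236 \left(\frac{760}{7} - 1409\right) = 236 \left(- \frac{9103}{7}\right) = - \frac{2148308}{7} \approx -3.069 \cdot 10^{5}$)
$- N = \left(-1\right) \left(- \frac{2148308}{7}\right) = \frac{2148308}{7}$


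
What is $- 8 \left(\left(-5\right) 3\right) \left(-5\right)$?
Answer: $-600$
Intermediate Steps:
$- 8 \left(\left(-5\right) 3\right) \left(-5\right) = \left(-8\right) \left(-15\right) \left(-5\right) = 120 \left(-5\right) = -600$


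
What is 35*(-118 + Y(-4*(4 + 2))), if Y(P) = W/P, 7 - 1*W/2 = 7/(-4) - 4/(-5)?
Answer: -66451/16 ≈ -4153.2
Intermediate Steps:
W = 159/10 (W = 14 - 2*(7/(-4) - 4/(-5)) = 14 - 2*(7*(-¼) - 4*(-⅕)) = 14 - 2*(-7/4 + ⅘) = 14 - 2*(-19/20) = 14 + 19/10 = 159/10 ≈ 15.900)
Y(P) = 159/(10*P)
35*(-118 + Y(-4*(4 + 2))) = 35*(-118 + 159/(10*((-4*(4 + 2))))) = 35*(-118 + 159/(10*((-4*6)))) = 35*(-118 + (159/10)/(-24)) = 35*(-118 + (159/10)*(-1/24)) = 35*(-118 - 53/80) = 35*(-9493/80) = -66451/16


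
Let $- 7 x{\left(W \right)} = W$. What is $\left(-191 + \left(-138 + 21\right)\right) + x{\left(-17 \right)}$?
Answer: $- \frac{2139}{7} \approx -305.57$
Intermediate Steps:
$x{\left(W \right)} = - \frac{W}{7}$
$\left(-191 + \left(-138 + 21\right)\right) + x{\left(-17 \right)} = \left(-191 + \left(-138 + 21\right)\right) - - \frac{17}{7} = \left(-191 - 117\right) + \frac{17}{7} = -308 + \frac{17}{7} = - \frac{2139}{7}$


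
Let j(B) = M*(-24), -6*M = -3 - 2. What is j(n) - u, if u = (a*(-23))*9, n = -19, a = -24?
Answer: -4988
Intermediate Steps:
M = 5/6 (M = -(-3 - 2)/6 = -1/6*(-5) = 5/6 ≈ 0.83333)
u = 4968 (u = -24*(-23)*9 = 552*9 = 4968)
j(B) = -20 (j(B) = (5/6)*(-24) = -20)
j(n) - u = -20 - 1*4968 = -20 - 4968 = -4988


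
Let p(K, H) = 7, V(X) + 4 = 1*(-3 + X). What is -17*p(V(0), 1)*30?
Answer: -3570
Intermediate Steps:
V(X) = -7 + X (V(X) = -4 + 1*(-3 + X) = -4 + (-3 + X) = -7 + X)
-17*p(V(0), 1)*30 = -17*7*30 = -119*30 = -3570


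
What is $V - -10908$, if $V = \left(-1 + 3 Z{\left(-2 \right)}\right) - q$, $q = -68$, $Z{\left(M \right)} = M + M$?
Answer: $10963$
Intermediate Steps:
$Z{\left(M \right)} = 2 M$
$V = 55$ ($V = \left(-1 + 3 \cdot 2 \left(-2\right)\right) - -68 = \left(-1 + 3 \left(-4\right)\right) + 68 = \left(-1 - 12\right) + 68 = -13 + 68 = 55$)
$V - -10908 = 55 - -10908 = 55 + 10908 = 10963$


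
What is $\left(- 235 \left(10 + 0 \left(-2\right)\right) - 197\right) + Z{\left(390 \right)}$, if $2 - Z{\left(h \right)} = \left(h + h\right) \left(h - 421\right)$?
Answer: $21635$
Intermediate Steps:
$Z{\left(h \right)} = 2 - 2 h \left(-421 + h\right)$ ($Z{\left(h \right)} = 2 - \left(h + h\right) \left(h - 421\right) = 2 - 2 h \left(-421 + h\right)$)
$\left(- 235 \left(10 + 0 \left(-2\right)\right) - 197\right) + Z{\left(390 \right)} = \left(- 235 \left(10 + 0 \left(-2\right)\right) - 197\right) + \left(2 - 2 \cdot 390^{2} + 842 \cdot 390\right) = \left(- 235 \left(10 + 0\right) - 197\right) + \left(2 - 304200 + 328380\right) = \left(\left(-235\right) 10 - 197\right) + \left(2 - 304200 + 328380\right) = \left(-2350 - 197\right) + 24182 = -2547 + 24182 = 21635$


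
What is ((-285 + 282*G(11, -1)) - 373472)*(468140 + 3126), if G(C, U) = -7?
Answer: -177069245446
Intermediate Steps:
((-285 + 282*G(11, -1)) - 373472)*(468140 + 3126) = ((-285 + 282*(-7)) - 373472)*(468140 + 3126) = ((-285 - 1974) - 373472)*471266 = (-2259 - 373472)*471266 = -375731*471266 = -177069245446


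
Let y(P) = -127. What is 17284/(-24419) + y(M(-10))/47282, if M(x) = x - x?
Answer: -820323301/1154579158 ≈ -0.71049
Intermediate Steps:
M(x) = 0
17284/(-24419) + y(M(-10))/47282 = 17284/(-24419) - 127/47282 = 17284*(-1/24419) - 127*1/47282 = -17284/24419 - 127/47282 = -820323301/1154579158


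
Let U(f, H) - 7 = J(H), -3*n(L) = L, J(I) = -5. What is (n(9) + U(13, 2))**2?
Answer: 1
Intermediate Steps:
n(L) = -L/3
U(f, H) = 2 (U(f, H) = 7 - 5 = 2)
(n(9) + U(13, 2))**2 = (-1/3*9 + 2)**2 = (-3 + 2)**2 = (-1)**2 = 1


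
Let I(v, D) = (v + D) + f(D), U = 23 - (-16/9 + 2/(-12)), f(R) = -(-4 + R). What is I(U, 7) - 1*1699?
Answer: -30061/18 ≈ -1670.1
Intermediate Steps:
f(R) = 4 - R
U = 449/18 (U = 23 - (-16*1/9 + 2*(-1/12)) = 23 - (-16/9 - 1/6) = 23 - 1*(-35/18) = 23 + 35/18 = 449/18 ≈ 24.944)
I(v, D) = 4 + v (I(v, D) = (v + D) + (4 - D) = (D + v) + (4 - D) = 4 + v)
I(U, 7) - 1*1699 = (4 + 449/18) - 1*1699 = 521/18 - 1699 = -30061/18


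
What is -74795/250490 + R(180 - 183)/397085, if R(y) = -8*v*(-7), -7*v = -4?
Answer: -5938391379/19893164330 ≈ -0.29851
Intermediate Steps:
v = 4/7 (v = -1/7*(-4) = 4/7 ≈ 0.57143)
R(y) = 32 (R(y) = -8*4/7*(-7) = -32/7*(-7) = 32)
-74795/250490 + R(180 - 183)/397085 = -74795/250490 + 32/397085 = -74795*1/250490 + 32*(1/397085) = -14959/50098 + 32/397085 = -5938391379/19893164330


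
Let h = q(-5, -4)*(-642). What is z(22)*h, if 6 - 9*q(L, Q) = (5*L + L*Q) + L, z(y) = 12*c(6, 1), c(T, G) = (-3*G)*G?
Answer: 41088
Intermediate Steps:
c(T, G) = -3*G**2
z(y) = -36 (z(y) = 12*(-3*1**2) = 12*(-3*1) = 12*(-3) = -36)
q(L, Q) = 2/3 - 2*L/3 - L*Q/9 (q(L, Q) = 2/3 - ((5*L + L*Q) + L)/9 = 2/3 - (6*L + L*Q)/9 = 2/3 + (-2*L/3 - L*Q/9) = 2/3 - 2*L/3 - L*Q/9)
h = -3424/3 (h = (2/3 - 2/3*(-5) - 1/9*(-5)*(-4))*(-642) = (2/3 + 10/3 - 20/9)*(-642) = (16/9)*(-642) = -3424/3 ≈ -1141.3)
z(22)*h = -36*(-3424/3) = 41088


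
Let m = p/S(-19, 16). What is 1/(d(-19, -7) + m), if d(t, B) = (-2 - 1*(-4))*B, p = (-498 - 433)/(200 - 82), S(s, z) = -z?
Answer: -1888/25501 ≈ -0.074036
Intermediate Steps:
p = -931/118 ≈ -7.8898
m = 931/1888 (m = -931/(118*((-1*16))) = -931/118/(-16) = -931/118*(-1/16) = 931/1888 ≈ 0.49311)
d(t, B) = 2*B (d(t, B) = (-2 + 4)*B = 2*B)
1/(d(-19, -7) + m) = 1/(2*(-7) + 931/1888) = 1/(-14 + 931/1888) = 1/(-25501/1888) = -1888/25501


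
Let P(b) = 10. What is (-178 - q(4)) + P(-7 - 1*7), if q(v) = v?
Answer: -172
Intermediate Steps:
(-178 - q(4)) + P(-7 - 1*7) = (-178 - 1*4) + 10 = (-178 - 4) + 10 = -182 + 10 = -172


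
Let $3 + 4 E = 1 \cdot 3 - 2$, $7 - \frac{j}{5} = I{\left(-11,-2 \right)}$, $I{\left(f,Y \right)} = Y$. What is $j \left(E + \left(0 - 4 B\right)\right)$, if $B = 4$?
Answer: $- \frac{1485}{2} \approx -742.5$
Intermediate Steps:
$j = 45$ ($j = 35 - -10 = 35 + 10 = 45$)
$E = - \frac{1}{2}$ ($E = - \frac{3}{4} + \frac{1 \cdot 3 - 2}{4} = - \frac{3}{4} + \frac{3 - 2}{4} = - \frac{3}{4} + \frac{1}{4} \cdot 1 = - \frac{3}{4} + \frac{1}{4} = - \frac{1}{2} \approx -0.5$)
$j \left(E + \left(0 - 4 B\right)\right) = 45 \left(- \frac{1}{2} + \left(0 - 16\right)\right) = 45 \left(- \frac{1}{2} - 16\right) = 45 \left(- \frac{33}{2}\right) = - \frac{1485}{2}$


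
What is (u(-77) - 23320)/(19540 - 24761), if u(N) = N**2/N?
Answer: 23397/5221 ≈ 4.4813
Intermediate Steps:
u(N) = N
(u(-77) - 23320)/(19540 - 24761) = (-77 - 23320)/(19540 - 24761) = -23397/(-5221) = -23397*(-1/5221) = 23397/5221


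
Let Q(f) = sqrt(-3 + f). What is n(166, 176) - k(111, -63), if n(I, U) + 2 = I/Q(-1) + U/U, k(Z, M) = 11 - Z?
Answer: 99 - 83*I ≈ 99.0 - 83.0*I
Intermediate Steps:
n(I, U) = -1 - I*I/2 (n(I, U) = -2 + (I/(sqrt(-3 - 1)) + U/U) = -2 + (I/(sqrt(-4)) + 1) = -2 + (I/((2*I)) + 1) = -2 + (I*(-I/2) + 1) = -2 + (-I*I/2 + 1) = -2 + (1 - I*I/2) = -1 - I*I/2)
n(166, 176) - k(111, -63) = (-1 - 1/2*I*166) - (11 - 1*111) = (-1 - 83*I) - (11 - 111) = (-1 - 83*I) - 1*(-100) = (-1 - 83*I) + 100 = 99 - 83*I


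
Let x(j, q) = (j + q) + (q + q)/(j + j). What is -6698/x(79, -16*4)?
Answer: -529142/1121 ≈ -472.03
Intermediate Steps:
x(j, q) = j + q + q/j (x(j, q) = (j + q) + (2*q)/((2*j)) = (j + q) + (2*q)*(1/(2*j)) = (j + q) + q/j = j + q + q/j)
-6698/x(79, -16*4) = -6698/(79 - 16*4 - 16*4/79) = -6698/(79 - 64 - 64*1/79) = -6698/(79 - 64 - 64/79) = -6698/1121/79 = -6698*79/1121 = -529142/1121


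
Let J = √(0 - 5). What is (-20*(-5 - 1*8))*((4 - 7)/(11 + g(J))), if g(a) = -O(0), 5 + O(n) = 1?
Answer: -52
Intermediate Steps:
O(n) = -4 (O(n) = -5 + 1 = -4)
J = I*√5 (J = √(-5) = I*√5 ≈ 2.2361*I)
g(a) = 4 (g(a) = -1*(-4) = 4)
(-20*(-5 - 1*8))*((4 - 7)/(11 + g(J))) = (-20*(-5 - 1*8))*((4 - 7)/(11 + 4)) = (-20*(-5 - 8))*(-3/15) = (-20*(-13))*(-3*1/15) = 260*(-⅕) = -52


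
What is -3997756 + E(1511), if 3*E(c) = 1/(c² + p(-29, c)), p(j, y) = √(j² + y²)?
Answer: -62516579112939033851/15637917650037 - √2283962/15637917650037 ≈ -3.9978e+6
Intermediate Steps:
E(c) = 1/(3*(c² + √(841 + c²))) (E(c) = 1/(3*(c² + √((-29)² + c²))) = 1/(3*(c² + √(841 + c²))))
-3997756 + E(1511) = -3997756 + 1/(3*(1511² + √(841 + 1511²))) = -3997756 + 1/(3*(2283121 + √(841 + 2283121))) = -3997756 + 1/(3*(2283121 + √2283962))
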